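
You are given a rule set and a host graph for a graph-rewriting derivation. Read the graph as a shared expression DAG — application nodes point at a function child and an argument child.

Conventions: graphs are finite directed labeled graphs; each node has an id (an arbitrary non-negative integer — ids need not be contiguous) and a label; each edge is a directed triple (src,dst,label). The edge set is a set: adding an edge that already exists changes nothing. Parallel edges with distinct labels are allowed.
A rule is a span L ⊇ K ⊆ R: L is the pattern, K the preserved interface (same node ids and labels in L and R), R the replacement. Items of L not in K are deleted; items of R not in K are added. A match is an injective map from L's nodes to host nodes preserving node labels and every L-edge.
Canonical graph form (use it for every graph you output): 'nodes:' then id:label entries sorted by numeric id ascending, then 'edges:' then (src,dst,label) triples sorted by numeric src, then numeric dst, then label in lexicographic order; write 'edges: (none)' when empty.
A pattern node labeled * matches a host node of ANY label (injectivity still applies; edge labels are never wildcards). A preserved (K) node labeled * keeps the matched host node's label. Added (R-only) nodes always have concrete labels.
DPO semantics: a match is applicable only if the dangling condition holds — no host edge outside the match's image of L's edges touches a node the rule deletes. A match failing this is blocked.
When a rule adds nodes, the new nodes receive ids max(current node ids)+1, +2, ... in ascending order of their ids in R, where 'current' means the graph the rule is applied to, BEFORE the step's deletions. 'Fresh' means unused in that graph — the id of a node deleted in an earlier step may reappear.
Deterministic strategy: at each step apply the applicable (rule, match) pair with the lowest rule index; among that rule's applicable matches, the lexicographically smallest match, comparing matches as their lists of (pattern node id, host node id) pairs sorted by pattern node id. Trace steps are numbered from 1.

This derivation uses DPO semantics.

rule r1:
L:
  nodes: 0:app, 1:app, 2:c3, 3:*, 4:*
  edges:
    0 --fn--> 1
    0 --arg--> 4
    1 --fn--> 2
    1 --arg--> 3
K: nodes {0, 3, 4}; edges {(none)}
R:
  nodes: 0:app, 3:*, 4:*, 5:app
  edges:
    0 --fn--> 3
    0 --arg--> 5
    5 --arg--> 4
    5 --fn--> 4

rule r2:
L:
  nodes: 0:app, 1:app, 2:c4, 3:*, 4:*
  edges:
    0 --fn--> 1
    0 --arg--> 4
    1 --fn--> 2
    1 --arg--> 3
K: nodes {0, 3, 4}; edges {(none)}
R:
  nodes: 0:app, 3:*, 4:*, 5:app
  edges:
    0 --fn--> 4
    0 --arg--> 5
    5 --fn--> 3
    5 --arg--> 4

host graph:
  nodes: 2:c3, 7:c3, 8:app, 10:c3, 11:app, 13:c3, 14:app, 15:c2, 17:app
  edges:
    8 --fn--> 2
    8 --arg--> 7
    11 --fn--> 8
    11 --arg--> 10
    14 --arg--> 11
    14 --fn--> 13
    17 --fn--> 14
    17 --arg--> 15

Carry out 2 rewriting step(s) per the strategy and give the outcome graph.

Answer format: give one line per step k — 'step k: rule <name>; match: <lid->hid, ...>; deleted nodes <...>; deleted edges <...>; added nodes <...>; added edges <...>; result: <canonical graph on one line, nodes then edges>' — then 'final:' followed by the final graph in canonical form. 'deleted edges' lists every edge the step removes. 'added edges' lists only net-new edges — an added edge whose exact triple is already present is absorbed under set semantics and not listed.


step 1: rule r1; match: 0->11, 1->8, 2->2, 3->7, 4->10; deleted nodes 2, 8; deleted edges (8,2,fn); (8,7,arg); (11,8,fn); (11,10,arg); added nodes 18; added edges (11,7,fn); (11,18,arg); (18,10,arg); (18,10,fn); result: nodes: 7:c3, 10:c3, 11:app, 13:c3, 14:app, 15:c2, 17:app, 18:app edges: (11,7,fn); (11,18,arg); (14,11,arg); (14,13,fn); (17,14,fn); (17,15,arg); (18,10,arg); (18,10,fn)
step 2: rule r1; match: 0->17, 1->14, 2->13, 3->11, 4->15; deleted nodes 13, 14; deleted edges (14,11,arg); (14,13,fn); (17,14,fn); (17,15,arg); added nodes 19; added edges (17,11,fn); (17,19,arg); (19,15,arg); (19,15,fn); result: nodes: 7:c3, 10:c3, 11:app, 15:c2, 17:app, 18:app, 19:app edges: (11,7,fn); (11,18,arg); (17,11,fn); (17,19,arg); (18,10,arg); (18,10,fn); (19,15,arg); (19,15,fn)
final:
nodes: 7:c3, 10:c3, 11:app, 15:c2, 17:app, 18:app, 19:app
edges: (11,7,fn); (11,18,arg); (17,11,fn); (17,19,arg); (18,10,arg); (18,10,fn); (19,15,arg); (19,15,fn)


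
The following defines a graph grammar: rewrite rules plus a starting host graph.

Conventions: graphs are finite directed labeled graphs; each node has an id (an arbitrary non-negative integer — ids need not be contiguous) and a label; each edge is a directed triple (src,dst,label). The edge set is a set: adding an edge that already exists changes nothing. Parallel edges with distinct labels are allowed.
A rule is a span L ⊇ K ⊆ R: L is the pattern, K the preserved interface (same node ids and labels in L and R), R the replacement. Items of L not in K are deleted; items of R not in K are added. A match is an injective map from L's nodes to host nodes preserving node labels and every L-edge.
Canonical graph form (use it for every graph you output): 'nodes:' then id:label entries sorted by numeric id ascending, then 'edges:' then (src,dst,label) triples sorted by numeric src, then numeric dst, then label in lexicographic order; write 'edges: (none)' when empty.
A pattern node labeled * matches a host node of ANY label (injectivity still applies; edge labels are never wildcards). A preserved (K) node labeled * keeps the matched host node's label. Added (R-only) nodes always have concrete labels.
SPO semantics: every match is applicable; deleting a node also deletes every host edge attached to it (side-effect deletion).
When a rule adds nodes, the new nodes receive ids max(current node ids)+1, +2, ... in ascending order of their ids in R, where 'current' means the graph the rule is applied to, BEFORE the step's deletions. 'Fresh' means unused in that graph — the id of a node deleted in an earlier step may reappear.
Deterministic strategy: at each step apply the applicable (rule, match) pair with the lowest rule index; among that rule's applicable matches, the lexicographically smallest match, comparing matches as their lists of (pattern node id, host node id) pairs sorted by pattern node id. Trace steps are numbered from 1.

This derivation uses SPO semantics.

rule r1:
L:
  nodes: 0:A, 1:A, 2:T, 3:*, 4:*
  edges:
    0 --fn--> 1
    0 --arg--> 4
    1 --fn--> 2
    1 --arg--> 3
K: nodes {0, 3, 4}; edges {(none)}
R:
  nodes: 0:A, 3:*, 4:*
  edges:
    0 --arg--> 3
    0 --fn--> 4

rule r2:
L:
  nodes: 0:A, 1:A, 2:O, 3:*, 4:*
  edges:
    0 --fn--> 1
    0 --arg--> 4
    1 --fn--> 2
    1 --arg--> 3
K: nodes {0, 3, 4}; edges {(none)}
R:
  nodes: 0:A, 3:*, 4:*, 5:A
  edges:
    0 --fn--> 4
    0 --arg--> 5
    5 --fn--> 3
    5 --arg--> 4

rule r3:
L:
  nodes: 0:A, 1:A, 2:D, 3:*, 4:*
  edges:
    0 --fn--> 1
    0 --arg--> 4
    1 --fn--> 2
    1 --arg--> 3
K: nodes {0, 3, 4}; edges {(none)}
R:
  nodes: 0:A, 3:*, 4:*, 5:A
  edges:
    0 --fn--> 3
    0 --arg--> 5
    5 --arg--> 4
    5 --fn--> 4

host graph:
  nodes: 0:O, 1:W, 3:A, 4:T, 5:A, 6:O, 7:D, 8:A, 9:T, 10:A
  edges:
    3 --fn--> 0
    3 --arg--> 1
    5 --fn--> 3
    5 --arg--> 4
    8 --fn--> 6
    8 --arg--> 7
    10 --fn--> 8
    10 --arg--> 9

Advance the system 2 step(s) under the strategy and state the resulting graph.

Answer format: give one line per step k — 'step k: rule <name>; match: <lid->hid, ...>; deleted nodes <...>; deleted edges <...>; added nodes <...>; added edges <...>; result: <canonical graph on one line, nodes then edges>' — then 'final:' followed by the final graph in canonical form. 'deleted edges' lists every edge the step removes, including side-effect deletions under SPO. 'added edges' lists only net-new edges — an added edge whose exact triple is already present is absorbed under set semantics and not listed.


step 1: rule r2; match: 0->5, 1->3, 2->0, 3->1, 4->4; deleted nodes 0, 3; deleted edges (3,0,fn); (3,1,arg); (5,3,fn); (5,4,arg); added nodes 11; added edges (5,4,fn); (5,11,arg); (11,1,fn); (11,4,arg); result: nodes: 1:W, 4:T, 5:A, 6:O, 7:D, 8:A, 9:T, 10:A, 11:A edges: (5,4,fn); (5,11,arg); (8,6,fn); (8,7,arg); (10,8,fn); (10,9,arg); (11,1,fn); (11,4,arg)
step 2: rule r2; match: 0->10, 1->8, 2->6, 3->7, 4->9; deleted nodes 6, 8; deleted edges (8,6,fn); (8,7,arg); (10,8,fn); (10,9,arg); added nodes 12; added edges (10,9,fn); (10,12,arg); (12,7,fn); (12,9,arg); result: nodes: 1:W, 4:T, 5:A, 7:D, 9:T, 10:A, 11:A, 12:A edges: (5,4,fn); (5,11,arg); (10,9,fn); (10,12,arg); (11,1,fn); (11,4,arg); (12,7,fn); (12,9,arg)
final:
nodes: 1:W, 4:T, 5:A, 7:D, 9:T, 10:A, 11:A, 12:A
edges: (5,4,fn); (5,11,arg); (10,9,fn); (10,12,arg); (11,1,fn); (11,4,arg); (12,7,fn); (12,9,arg)


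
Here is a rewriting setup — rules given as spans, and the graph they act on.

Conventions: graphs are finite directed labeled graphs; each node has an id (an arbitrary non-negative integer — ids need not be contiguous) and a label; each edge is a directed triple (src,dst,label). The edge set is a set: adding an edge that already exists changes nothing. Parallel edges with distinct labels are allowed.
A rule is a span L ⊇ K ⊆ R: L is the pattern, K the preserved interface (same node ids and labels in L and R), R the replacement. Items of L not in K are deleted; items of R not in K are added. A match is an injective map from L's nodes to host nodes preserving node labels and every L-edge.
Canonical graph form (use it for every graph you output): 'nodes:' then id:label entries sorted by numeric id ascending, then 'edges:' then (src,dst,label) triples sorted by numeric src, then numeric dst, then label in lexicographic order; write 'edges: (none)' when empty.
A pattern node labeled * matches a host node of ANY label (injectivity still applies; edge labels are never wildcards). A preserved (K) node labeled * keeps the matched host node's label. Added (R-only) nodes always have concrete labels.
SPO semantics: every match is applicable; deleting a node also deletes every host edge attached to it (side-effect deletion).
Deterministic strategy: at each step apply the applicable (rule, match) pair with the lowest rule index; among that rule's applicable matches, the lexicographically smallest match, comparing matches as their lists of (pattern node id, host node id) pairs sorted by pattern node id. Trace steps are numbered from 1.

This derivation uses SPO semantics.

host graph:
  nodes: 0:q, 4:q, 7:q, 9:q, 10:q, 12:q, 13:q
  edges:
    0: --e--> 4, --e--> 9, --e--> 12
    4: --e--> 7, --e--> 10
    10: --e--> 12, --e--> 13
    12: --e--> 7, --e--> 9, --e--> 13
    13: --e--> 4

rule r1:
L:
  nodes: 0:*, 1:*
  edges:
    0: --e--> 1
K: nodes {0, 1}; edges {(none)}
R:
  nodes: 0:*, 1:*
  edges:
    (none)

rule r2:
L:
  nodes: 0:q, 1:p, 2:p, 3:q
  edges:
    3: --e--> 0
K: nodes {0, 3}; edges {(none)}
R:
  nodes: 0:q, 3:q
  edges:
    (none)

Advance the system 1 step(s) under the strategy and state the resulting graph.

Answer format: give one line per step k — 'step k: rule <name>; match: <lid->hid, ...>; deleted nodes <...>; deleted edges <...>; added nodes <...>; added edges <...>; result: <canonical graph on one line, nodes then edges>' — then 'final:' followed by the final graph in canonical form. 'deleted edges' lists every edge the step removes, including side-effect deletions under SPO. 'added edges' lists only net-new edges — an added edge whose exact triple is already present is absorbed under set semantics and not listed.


step 1: rule r1; match: 0->0, 1->4; deleted nodes (none); deleted edges (0,4,e); added nodes (none); added edges (none); result: nodes: 0:q, 4:q, 7:q, 9:q, 10:q, 12:q, 13:q edges: (0,9,e); (0,12,e); (4,7,e); (4,10,e); (10,12,e); (10,13,e); (12,7,e); (12,9,e); (12,13,e); (13,4,e)
final:
nodes: 0:q, 4:q, 7:q, 9:q, 10:q, 12:q, 13:q
edges: (0,9,e); (0,12,e); (4,7,e); (4,10,e); (10,12,e); (10,13,e); (12,7,e); (12,9,e); (12,13,e); (13,4,e)


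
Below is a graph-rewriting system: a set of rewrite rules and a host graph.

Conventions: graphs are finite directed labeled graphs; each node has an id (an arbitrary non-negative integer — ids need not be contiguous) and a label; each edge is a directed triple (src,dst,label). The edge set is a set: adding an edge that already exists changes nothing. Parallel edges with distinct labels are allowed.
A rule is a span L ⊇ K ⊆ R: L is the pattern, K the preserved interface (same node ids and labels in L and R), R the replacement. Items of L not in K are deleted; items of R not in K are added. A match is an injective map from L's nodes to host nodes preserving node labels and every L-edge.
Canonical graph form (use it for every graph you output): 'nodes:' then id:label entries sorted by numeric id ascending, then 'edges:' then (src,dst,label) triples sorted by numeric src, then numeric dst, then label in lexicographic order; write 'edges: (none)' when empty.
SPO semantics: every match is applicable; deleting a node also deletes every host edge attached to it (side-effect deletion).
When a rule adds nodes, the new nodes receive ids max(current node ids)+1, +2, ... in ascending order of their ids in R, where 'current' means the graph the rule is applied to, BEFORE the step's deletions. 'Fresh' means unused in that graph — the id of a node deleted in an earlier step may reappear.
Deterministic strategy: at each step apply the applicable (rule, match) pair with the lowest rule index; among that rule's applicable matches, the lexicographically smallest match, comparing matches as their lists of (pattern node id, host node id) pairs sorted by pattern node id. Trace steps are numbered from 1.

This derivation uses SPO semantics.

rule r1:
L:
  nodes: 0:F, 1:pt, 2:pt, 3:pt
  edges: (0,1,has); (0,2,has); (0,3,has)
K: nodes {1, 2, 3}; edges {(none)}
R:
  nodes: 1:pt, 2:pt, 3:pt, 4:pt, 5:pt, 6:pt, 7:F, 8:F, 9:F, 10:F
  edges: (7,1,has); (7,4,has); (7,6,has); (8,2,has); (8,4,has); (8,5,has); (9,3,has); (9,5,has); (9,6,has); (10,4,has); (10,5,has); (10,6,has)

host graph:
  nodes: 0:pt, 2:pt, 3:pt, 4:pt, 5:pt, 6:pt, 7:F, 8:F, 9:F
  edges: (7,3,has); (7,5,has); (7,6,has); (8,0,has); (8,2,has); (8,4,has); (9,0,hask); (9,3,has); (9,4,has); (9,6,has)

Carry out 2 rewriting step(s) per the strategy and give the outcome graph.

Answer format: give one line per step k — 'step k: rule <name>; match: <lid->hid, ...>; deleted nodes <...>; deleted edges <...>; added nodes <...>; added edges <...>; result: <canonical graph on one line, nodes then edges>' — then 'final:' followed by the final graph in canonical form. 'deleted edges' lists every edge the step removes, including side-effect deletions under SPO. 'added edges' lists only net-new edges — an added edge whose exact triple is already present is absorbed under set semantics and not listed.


step 1: rule r1; match: 0->7, 1->3, 2->5, 3->6; deleted nodes 7; deleted edges (7,3,has); (7,5,has); (7,6,has); added nodes 10, 11, 12, 13, 14, 15, 16; added edges (13,3,has); (13,10,has); (13,12,has); (14,5,has); (14,10,has); (14,11,has); (15,6,has); (15,11,has); (15,12,has); (16,10,has); (16,11,has); (16,12,has); result: nodes: 0:pt, 2:pt, 3:pt, 4:pt, 5:pt, 6:pt, 8:F, 9:F, 10:pt, 11:pt, 12:pt, 13:F, 14:F, 15:F, 16:F edges: (8,0,has); (8,2,has); (8,4,has); (9,0,hask); (9,3,has); (9,4,has); (9,6,has); (13,3,has); (13,10,has); (13,12,has); (14,5,has); (14,10,has); (14,11,has); (15,6,has); (15,11,has); (15,12,has); (16,10,has); (16,11,has); (16,12,has)
step 2: rule r1; match: 0->8, 1->0, 2->2, 3->4; deleted nodes 8; deleted edges (8,0,has); (8,2,has); (8,4,has); added nodes 17, 18, 19, 20, 21, 22, 23; added edges (20,0,has); (20,17,has); (20,19,has); (21,2,has); (21,17,has); (21,18,has); (22,4,has); (22,18,has); (22,19,has); (23,17,has); (23,18,has); (23,19,has); result: nodes: 0:pt, 2:pt, 3:pt, 4:pt, 5:pt, 6:pt, 9:F, 10:pt, 11:pt, 12:pt, 13:F, 14:F, 15:F, 16:F, 17:pt, 18:pt, 19:pt, 20:F, 21:F, 22:F, 23:F edges: (9,0,hask); (9,3,has); (9,4,has); (9,6,has); (13,3,has); (13,10,has); (13,12,has); (14,5,has); (14,10,has); (14,11,has); (15,6,has); (15,11,has); (15,12,has); (16,10,has); (16,11,has); (16,12,has); (20,0,has); (20,17,has); (20,19,has); (21,2,has); (21,17,has); (21,18,has); (22,4,has); (22,18,has); (22,19,has); (23,17,has); (23,18,has); (23,19,has)
final:
nodes: 0:pt, 2:pt, 3:pt, 4:pt, 5:pt, 6:pt, 9:F, 10:pt, 11:pt, 12:pt, 13:F, 14:F, 15:F, 16:F, 17:pt, 18:pt, 19:pt, 20:F, 21:F, 22:F, 23:F
edges: (9,0,hask); (9,3,has); (9,4,has); (9,6,has); (13,3,has); (13,10,has); (13,12,has); (14,5,has); (14,10,has); (14,11,has); (15,6,has); (15,11,has); (15,12,has); (16,10,has); (16,11,has); (16,12,has); (20,0,has); (20,17,has); (20,19,has); (21,2,has); (21,17,has); (21,18,has); (22,4,has); (22,18,has); (22,19,has); (23,17,has); (23,18,has); (23,19,has)


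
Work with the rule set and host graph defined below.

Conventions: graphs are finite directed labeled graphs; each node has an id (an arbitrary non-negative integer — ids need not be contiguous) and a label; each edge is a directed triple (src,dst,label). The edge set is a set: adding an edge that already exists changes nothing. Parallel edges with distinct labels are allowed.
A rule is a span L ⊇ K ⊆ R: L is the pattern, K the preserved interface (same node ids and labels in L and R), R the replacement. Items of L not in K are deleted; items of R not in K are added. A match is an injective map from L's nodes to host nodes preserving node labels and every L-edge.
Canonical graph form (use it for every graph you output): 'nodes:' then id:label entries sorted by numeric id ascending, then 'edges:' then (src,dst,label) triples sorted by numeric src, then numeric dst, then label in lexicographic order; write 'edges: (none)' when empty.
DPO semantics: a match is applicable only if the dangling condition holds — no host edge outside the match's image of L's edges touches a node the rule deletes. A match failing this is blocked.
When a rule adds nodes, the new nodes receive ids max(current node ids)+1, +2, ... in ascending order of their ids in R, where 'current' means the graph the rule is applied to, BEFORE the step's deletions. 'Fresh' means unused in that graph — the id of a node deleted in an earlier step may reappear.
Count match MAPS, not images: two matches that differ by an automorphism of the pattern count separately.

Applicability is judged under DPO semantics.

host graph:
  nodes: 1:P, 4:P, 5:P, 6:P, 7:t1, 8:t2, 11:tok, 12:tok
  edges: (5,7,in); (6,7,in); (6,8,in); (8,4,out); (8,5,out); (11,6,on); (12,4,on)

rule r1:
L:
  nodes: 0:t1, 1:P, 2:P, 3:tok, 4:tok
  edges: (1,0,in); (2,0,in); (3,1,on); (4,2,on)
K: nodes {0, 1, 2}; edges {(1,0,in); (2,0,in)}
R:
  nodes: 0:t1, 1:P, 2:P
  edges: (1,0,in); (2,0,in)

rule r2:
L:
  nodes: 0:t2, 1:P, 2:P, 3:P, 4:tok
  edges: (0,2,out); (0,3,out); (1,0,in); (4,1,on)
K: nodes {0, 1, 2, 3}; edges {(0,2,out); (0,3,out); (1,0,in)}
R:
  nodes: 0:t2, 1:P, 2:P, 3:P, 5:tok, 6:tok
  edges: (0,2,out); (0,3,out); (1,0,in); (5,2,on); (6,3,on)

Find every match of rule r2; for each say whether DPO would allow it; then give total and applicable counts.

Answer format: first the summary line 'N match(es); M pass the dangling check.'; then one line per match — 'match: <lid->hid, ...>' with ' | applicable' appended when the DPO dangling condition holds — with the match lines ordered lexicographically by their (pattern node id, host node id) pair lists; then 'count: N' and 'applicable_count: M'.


2 match(es); 2 pass the dangling check.
match: 0->8, 1->6, 2->4, 3->5, 4->11 | applicable
match: 0->8, 1->6, 2->5, 3->4, 4->11 | applicable
count: 2
applicable_count: 2


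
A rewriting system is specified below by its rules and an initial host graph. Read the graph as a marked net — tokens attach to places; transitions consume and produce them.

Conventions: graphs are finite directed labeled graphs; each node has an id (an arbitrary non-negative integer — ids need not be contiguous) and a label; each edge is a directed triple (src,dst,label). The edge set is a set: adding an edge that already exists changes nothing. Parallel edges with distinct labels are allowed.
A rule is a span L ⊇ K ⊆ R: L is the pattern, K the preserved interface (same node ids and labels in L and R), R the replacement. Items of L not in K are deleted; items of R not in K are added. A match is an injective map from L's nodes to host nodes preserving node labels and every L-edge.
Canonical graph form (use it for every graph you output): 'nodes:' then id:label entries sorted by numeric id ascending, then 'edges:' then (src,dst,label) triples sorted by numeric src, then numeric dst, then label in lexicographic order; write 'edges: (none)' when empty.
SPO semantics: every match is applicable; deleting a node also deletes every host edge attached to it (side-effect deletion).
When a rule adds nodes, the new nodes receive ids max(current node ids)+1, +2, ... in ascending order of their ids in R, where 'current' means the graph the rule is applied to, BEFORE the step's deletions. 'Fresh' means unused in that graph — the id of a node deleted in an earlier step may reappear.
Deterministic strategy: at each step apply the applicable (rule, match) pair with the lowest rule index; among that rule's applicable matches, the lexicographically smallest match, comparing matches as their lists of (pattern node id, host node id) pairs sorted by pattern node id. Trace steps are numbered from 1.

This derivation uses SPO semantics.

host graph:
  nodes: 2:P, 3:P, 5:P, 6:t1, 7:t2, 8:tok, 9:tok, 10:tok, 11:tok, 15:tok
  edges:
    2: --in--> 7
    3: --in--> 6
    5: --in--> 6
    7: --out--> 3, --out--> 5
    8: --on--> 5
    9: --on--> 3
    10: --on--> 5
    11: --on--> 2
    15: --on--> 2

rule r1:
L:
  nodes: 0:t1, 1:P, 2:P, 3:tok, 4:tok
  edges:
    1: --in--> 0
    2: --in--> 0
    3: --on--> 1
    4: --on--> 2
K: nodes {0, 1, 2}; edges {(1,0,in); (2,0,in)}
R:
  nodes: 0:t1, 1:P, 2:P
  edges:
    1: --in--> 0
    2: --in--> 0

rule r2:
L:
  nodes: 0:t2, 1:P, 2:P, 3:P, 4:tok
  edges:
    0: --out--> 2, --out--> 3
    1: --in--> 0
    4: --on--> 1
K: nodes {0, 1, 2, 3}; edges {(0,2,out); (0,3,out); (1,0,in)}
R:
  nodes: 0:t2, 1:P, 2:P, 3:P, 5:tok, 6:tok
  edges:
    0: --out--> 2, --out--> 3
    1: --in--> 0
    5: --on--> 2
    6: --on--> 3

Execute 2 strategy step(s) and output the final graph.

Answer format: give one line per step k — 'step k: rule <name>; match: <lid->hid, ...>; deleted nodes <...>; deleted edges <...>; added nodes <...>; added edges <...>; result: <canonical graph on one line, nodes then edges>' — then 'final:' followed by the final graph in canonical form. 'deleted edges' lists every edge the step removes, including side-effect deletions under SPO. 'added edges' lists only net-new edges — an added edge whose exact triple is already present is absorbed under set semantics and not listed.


step 1: rule r1; match: 0->6, 1->3, 2->5, 3->9, 4->8; deleted nodes 8, 9; deleted edges (8,5,on); (9,3,on); added nodes (none); added edges (none); result: nodes: 2:P, 3:P, 5:P, 6:t1, 7:t2, 10:tok, 11:tok, 15:tok edges: (2,7,in); (3,6,in); (5,6,in); (7,3,out); (7,5,out); (10,5,on); (11,2,on); (15,2,on)
step 2: rule r2; match: 0->7, 1->2, 2->3, 3->5, 4->11; deleted nodes 11; deleted edges (11,2,on); added nodes 16, 17; added edges (16,3,on); (17,5,on); result: nodes: 2:P, 3:P, 5:P, 6:t1, 7:t2, 10:tok, 15:tok, 16:tok, 17:tok edges: (2,7,in); (3,6,in); (5,6,in); (7,3,out); (7,5,out); (10,5,on); (15,2,on); (16,3,on); (17,5,on)
final:
nodes: 2:P, 3:P, 5:P, 6:t1, 7:t2, 10:tok, 15:tok, 16:tok, 17:tok
edges: (2,7,in); (3,6,in); (5,6,in); (7,3,out); (7,5,out); (10,5,on); (15,2,on); (16,3,on); (17,5,on)


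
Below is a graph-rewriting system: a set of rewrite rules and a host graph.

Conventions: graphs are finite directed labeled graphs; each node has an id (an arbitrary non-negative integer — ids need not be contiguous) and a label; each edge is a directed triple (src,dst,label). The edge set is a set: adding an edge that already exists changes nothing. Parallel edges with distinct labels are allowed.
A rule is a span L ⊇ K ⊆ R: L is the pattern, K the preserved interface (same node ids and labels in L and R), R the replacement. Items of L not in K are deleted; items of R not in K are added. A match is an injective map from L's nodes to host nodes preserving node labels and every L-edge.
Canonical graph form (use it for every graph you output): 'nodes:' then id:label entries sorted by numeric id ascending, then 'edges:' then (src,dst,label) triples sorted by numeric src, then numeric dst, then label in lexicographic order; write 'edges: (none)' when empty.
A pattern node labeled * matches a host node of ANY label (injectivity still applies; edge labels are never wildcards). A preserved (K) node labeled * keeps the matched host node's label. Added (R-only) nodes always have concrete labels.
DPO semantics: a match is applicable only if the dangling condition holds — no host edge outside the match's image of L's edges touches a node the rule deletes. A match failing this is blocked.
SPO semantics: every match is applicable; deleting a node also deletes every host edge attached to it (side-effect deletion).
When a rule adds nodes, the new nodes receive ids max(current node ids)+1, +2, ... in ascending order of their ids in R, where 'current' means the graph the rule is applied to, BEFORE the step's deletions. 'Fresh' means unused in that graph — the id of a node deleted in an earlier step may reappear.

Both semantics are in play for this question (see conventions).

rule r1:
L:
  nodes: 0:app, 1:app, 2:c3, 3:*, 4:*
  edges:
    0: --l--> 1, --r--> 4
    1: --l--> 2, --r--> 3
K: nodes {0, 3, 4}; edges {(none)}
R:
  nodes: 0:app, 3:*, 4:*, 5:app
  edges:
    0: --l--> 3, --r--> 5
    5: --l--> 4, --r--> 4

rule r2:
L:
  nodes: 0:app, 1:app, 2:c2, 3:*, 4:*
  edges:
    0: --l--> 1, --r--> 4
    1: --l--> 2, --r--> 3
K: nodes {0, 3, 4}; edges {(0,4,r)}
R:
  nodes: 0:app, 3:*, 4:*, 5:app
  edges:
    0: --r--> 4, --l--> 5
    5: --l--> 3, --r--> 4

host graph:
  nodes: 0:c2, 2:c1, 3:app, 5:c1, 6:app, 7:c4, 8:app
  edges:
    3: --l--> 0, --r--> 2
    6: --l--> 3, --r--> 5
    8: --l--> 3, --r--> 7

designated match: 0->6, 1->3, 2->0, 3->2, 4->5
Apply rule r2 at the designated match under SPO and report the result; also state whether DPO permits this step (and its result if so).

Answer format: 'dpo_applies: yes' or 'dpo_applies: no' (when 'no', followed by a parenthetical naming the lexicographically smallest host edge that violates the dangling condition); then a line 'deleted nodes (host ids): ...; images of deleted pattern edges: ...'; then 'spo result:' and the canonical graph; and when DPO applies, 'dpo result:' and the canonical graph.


dpo_applies: no
(the rule deletes node 3, which keeps host edge (8,3,l) outside the match image — the dangling condition fails, DPO blocks; SPO proceeds and side-deletes such edges)
deleted nodes (host ids): 0, 3; images of deleted pattern edges: (3,0,l); (3,2,r); (6,3,l)
spo result:
nodes: 2:c1, 5:c1, 6:app, 7:c4, 8:app, 9:app
edges: (6,5,r); (6,9,l); (8,7,r); (9,2,l); (9,5,r)


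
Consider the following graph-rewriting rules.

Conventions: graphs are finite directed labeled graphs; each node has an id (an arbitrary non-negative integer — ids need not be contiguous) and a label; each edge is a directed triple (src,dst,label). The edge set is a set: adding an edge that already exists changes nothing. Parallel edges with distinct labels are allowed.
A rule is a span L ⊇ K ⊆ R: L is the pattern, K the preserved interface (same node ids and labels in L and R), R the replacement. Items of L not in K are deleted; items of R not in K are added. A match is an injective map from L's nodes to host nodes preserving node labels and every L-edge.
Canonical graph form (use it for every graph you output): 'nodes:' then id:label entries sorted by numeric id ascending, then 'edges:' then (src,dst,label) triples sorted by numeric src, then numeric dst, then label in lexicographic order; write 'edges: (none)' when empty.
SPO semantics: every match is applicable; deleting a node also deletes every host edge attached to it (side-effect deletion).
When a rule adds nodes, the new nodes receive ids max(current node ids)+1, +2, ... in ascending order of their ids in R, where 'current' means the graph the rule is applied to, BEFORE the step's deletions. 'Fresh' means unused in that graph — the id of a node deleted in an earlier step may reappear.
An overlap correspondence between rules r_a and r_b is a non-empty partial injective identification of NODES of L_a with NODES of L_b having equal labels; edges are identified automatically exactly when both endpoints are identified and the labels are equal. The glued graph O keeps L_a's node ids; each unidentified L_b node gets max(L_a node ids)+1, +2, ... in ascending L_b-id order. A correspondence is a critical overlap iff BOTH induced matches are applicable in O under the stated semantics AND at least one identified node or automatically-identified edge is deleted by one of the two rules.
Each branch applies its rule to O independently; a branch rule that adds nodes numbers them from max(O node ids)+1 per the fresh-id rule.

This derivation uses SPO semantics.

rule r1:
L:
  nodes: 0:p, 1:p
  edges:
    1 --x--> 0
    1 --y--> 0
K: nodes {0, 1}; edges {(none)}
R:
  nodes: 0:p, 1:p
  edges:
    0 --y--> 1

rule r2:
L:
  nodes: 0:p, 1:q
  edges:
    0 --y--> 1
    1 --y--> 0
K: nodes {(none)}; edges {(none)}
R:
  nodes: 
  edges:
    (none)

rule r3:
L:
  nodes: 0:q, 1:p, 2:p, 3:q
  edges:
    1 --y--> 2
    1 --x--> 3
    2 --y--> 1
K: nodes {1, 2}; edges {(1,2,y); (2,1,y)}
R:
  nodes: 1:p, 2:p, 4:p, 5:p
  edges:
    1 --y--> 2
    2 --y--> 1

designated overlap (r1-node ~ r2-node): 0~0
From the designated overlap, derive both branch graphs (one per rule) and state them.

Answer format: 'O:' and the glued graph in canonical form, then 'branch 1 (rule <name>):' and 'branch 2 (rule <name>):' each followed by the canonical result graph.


O:
nodes: 0:p, 1:p, 2:q
edges: (0,2,y); (1,0,x); (1,0,y); (2,0,y)
branch 1 (rule r1):
nodes: 0:p, 1:p, 2:q
edges: (0,1,y); (0,2,y); (2,0,y)
branch 2 (rule r2):
nodes: 1:p
edges: (none)


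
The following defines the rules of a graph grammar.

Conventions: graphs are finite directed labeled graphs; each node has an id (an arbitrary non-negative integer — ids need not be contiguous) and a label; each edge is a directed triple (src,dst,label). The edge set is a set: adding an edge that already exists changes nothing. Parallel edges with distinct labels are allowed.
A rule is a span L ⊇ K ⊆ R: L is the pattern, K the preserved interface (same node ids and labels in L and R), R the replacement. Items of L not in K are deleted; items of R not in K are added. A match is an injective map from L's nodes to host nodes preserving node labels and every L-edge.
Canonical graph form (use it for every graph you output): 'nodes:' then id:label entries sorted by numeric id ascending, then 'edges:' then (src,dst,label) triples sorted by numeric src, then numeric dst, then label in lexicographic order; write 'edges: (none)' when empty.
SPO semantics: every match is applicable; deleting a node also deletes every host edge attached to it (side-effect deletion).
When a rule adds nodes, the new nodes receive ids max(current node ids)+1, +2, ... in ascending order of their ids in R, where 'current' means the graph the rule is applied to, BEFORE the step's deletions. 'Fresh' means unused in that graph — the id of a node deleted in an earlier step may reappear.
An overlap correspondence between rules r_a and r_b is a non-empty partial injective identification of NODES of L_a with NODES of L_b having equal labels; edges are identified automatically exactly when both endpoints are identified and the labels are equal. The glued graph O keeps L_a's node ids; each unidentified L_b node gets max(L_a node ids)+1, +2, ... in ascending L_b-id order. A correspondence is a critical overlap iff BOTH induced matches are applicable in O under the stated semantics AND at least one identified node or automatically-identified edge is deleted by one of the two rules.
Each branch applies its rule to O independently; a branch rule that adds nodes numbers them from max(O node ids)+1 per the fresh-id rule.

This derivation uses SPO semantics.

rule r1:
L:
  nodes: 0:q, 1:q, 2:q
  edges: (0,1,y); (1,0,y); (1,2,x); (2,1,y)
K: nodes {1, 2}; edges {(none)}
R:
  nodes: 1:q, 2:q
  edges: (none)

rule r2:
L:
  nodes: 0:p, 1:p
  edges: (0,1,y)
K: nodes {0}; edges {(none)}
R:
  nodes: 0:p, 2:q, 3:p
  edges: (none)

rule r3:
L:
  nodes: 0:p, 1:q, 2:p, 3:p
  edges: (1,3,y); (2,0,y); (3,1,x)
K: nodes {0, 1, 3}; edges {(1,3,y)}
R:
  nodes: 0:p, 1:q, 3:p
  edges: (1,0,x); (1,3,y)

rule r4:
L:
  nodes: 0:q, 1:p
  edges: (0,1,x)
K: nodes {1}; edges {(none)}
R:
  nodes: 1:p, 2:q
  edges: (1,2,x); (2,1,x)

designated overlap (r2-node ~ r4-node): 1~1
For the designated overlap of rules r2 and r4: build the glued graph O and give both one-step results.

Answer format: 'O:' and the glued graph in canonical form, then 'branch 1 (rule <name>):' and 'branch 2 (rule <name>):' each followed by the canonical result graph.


O:
nodes: 0:p, 1:p, 2:q
edges: (0,1,y); (2,1,x)
branch 1 (rule r2):
nodes: 0:p, 2:q, 3:q, 4:p
edges: (none)
branch 2 (rule r4):
nodes: 0:p, 1:p, 3:q
edges: (0,1,y); (1,3,x); (3,1,x)


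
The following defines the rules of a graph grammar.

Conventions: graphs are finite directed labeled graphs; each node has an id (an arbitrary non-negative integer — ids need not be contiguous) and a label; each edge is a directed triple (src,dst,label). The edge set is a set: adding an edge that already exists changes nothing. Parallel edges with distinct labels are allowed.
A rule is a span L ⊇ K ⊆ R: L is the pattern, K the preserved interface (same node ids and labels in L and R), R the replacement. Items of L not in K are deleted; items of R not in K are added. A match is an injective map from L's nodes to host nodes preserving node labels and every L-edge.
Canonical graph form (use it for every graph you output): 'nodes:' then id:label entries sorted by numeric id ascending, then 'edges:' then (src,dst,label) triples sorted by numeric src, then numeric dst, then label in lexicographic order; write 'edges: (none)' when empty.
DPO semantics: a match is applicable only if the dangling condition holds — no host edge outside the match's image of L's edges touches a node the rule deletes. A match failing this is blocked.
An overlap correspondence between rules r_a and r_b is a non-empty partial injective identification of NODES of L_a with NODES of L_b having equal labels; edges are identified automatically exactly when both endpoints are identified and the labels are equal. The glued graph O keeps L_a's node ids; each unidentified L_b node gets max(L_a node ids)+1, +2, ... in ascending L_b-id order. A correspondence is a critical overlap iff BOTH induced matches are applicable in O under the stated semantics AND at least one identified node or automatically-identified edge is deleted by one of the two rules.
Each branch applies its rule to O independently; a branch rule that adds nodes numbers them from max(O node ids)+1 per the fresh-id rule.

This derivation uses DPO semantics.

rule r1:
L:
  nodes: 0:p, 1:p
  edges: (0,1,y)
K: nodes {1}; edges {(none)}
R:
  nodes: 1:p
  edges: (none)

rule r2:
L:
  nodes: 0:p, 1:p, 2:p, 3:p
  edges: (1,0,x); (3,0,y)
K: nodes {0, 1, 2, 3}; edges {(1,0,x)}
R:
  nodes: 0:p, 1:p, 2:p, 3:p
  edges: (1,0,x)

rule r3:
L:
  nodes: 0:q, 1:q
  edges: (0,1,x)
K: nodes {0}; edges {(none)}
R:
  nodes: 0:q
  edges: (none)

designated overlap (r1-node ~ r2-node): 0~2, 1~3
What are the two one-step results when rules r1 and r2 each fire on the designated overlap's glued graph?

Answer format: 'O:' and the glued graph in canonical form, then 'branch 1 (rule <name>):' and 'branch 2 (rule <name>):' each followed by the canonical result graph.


O:
nodes: 0:p, 1:p, 2:p, 3:p
edges: (0,1,y); (1,2,y); (3,2,x)
branch 1 (rule r1):
nodes: 1:p, 2:p, 3:p
edges: (1,2,y); (3,2,x)
branch 2 (rule r2):
nodes: 0:p, 1:p, 2:p, 3:p
edges: (0,1,y); (3,2,x)


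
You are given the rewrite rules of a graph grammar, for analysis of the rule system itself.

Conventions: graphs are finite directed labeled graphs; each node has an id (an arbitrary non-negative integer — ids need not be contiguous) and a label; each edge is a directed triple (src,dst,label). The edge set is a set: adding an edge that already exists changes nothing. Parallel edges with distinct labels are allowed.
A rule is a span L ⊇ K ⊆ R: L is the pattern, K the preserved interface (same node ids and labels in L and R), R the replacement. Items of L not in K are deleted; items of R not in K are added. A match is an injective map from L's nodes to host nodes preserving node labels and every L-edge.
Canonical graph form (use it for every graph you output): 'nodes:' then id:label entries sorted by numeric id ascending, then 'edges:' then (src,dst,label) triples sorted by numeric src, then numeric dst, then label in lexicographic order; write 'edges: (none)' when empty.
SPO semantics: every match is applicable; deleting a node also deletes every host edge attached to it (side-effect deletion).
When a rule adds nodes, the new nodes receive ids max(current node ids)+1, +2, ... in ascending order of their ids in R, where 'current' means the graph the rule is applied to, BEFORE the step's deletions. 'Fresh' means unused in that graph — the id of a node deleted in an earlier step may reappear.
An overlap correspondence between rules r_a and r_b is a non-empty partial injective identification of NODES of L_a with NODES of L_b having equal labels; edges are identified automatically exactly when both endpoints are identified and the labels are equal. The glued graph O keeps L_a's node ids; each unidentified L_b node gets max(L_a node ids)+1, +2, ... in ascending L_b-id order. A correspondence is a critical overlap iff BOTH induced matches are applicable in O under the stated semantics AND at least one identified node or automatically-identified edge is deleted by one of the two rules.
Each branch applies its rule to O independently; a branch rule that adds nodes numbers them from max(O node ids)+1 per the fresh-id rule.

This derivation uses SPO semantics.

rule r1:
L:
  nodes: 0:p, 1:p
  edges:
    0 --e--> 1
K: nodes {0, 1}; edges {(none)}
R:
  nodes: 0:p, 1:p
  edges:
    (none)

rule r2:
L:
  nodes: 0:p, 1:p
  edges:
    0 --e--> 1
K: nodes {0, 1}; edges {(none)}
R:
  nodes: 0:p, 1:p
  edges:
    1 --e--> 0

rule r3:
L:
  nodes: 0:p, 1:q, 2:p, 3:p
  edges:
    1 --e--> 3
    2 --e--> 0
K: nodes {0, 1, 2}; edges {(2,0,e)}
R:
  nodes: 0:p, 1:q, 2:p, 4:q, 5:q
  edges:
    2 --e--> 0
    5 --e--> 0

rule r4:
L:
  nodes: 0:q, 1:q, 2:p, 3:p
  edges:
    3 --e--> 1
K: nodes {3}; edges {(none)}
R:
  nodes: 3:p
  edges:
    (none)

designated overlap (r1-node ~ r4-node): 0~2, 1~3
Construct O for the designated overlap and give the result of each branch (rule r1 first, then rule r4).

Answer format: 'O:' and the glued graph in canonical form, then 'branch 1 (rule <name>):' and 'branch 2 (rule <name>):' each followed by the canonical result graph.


O:
nodes: 0:p, 1:p, 2:q, 3:q
edges: (0,1,e); (1,3,e)
branch 1 (rule r1):
nodes: 0:p, 1:p, 2:q, 3:q
edges: (1,3,e)
branch 2 (rule r4):
nodes: 1:p
edges: (none)


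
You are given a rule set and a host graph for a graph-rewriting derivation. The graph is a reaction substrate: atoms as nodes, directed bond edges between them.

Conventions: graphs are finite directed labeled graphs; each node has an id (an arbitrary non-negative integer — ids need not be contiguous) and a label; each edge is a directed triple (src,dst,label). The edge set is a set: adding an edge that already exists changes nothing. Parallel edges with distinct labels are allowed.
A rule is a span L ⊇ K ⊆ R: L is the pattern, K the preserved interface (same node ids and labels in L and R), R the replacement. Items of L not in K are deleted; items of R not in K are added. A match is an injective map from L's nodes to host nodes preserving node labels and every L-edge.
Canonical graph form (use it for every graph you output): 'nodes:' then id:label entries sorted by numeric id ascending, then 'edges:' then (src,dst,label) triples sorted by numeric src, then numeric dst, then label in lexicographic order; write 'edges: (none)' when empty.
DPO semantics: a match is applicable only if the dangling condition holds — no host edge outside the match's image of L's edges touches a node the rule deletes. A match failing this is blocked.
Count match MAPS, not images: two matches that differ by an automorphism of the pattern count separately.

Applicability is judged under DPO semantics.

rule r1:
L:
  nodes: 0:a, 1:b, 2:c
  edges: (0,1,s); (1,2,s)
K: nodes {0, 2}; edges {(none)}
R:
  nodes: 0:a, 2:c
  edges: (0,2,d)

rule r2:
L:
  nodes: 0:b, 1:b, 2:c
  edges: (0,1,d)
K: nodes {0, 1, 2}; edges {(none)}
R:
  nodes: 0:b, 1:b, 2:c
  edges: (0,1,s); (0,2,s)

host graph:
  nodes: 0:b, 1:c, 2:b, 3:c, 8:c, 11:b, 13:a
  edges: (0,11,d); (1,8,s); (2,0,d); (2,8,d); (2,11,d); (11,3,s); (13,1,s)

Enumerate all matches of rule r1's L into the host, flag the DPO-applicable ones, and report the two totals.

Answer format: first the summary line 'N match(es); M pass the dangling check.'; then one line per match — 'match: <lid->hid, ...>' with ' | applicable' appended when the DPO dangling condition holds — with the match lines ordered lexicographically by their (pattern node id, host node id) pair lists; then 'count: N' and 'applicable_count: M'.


0 match(es); 0 pass the dangling check.
count: 0
applicable_count: 0
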